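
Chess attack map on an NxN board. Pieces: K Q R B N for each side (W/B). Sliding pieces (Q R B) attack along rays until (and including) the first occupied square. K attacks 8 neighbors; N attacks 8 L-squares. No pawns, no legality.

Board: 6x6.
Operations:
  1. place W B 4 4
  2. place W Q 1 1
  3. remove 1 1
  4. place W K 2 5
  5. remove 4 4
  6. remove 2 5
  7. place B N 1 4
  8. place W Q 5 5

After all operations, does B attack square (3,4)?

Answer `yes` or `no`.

Answer: no

Derivation:
Op 1: place WB@(4,4)
Op 2: place WQ@(1,1)
Op 3: remove (1,1)
Op 4: place WK@(2,5)
Op 5: remove (4,4)
Op 6: remove (2,5)
Op 7: place BN@(1,4)
Op 8: place WQ@(5,5)
Per-piece attacks for B:
  BN@(1,4): attacks (3,5) (2,2) (3,3) (0,2)
B attacks (3,4): no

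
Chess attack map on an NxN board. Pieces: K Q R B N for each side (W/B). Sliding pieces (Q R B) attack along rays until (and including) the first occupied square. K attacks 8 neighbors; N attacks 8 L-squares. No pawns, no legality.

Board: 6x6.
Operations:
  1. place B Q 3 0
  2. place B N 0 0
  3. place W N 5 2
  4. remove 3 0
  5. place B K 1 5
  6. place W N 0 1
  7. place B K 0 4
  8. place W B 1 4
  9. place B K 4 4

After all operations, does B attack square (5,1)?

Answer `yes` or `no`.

Op 1: place BQ@(3,0)
Op 2: place BN@(0,0)
Op 3: place WN@(5,2)
Op 4: remove (3,0)
Op 5: place BK@(1,5)
Op 6: place WN@(0,1)
Op 7: place BK@(0,4)
Op 8: place WB@(1,4)
Op 9: place BK@(4,4)
Per-piece attacks for B:
  BN@(0,0): attacks (1,2) (2,1)
  BK@(0,4): attacks (0,5) (0,3) (1,4) (1,5) (1,3)
  BK@(1,5): attacks (1,4) (2,5) (0,5) (2,4) (0,4)
  BK@(4,4): attacks (4,5) (4,3) (5,4) (3,4) (5,5) (5,3) (3,5) (3,3)
B attacks (5,1): no

Answer: no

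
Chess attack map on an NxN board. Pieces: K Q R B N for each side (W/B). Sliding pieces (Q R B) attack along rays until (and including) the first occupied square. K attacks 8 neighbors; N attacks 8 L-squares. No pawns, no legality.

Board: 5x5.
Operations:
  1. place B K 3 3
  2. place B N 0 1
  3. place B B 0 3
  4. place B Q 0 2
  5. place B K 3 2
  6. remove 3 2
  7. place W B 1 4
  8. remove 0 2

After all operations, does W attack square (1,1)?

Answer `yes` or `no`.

Answer: no

Derivation:
Op 1: place BK@(3,3)
Op 2: place BN@(0,1)
Op 3: place BB@(0,3)
Op 4: place BQ@(0,2)
Op 5: place BK@(3,2)
Op 6: remove (3,2)
Op 7: place WB@(1,4)
Op 8: remove (0,2)
Per-piece attacks for W:
  WB@(1,4): attacks (2,3) (3,2) (4,1) (0,3) [ray(-1,-1) blocked at (0,3)]
W attacks (1,1): no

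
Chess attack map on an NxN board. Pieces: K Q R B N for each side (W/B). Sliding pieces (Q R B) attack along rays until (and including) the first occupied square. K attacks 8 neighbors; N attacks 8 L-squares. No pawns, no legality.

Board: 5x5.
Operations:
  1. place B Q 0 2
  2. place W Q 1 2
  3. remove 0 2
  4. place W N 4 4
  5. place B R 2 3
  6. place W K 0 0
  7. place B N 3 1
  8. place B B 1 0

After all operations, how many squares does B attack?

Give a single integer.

Answer: 13

Derivation:
Op 1: place BQ@(0,2)
Op 2: place WQ@(1,2)
Op 3: remove (0,2)
Op 4: place WN@(4,4)
Op 5: place BR@(2,3)
Op 6: place WK@(0,0)
Op 7: place BN@(3,1)
Op 8: place BB@(1,0)
Per-piece attacks for B:
  BB@(1,0): attacks (2,1) (3,2) (4,3) (0,1)
  BR@(2,3): attacks (2,4) (2,2) (2,1) (2,0) (3,3) (4,3) (1,3) (0,3)
  BN@(3,1): attacks (4,3) (2,3) (1,2) (1,0)
Union (13 distinct): (0,1) (0,3) (1,0) (1,2) (1,3) (2,0) (2,1) (2,2) (2,3) (2,4) (3,2) (3,3) (4,3)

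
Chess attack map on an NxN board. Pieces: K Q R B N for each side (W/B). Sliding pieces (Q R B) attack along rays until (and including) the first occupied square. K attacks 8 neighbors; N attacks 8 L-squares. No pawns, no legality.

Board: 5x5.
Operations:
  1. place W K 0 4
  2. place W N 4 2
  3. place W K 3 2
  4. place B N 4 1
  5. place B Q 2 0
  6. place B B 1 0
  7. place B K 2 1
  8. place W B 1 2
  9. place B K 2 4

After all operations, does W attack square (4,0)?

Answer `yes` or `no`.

Op 1: place WK@(0,4)
Op 2: place WN@(4,2)
Op 3: place WK@(3,2)
Op 4: place BN@(4,1)
Op 5: place BQ@(2,0)
Op 6: place BB@(1,0)
Op 7: place BK@(2,1)
Op 8: place WB@(1,2)
Op 9: place BK@(2,4)
Per-piece attacks for W:
  WK@(0,4): attacks (0,3) (1,4) (1,3)
  WB@(1,2): attacks (2,3) (3,4) (2,1) (0,3) (0,1) [ray(1,-1) blocked at (2,1)]
  WK@(3,2): attacks (3,3) (3,1) (4,2) (2,2) (4,3) (4,1) (2,3) (2,1)
  WN@(4,2): attacks (3,4) (2,3) (3,0) (2,1)
W attacks (4,0): no

Answer: no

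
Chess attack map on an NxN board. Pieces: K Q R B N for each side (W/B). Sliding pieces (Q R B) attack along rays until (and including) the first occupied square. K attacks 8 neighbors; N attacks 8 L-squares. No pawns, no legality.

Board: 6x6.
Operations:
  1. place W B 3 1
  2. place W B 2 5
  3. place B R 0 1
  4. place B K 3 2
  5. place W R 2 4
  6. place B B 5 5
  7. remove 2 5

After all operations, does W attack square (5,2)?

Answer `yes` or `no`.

Op 1: place WB@(3,1)
Op 2: place WB@(2,5)
Op 3: place BR@(0,1)
Op 4: place BK@(3,2)
Op 5: place WR@(2,4)
Op 6: place BB@(5,5)
Op 7: remove (2,5)
Per-piece attacks for W:
  WR@(2,4): attacks (2,5) (2,3) (2,2) (2,1) (2,0) (3,4) (4,4) (5,4) (1,4) (0,4)
  WB@(3,1): attacks (4,2) (5,3) (4,0) (2,2) (1,3) (0,4) (2,0)
W attacks (5,2): no

Answer: no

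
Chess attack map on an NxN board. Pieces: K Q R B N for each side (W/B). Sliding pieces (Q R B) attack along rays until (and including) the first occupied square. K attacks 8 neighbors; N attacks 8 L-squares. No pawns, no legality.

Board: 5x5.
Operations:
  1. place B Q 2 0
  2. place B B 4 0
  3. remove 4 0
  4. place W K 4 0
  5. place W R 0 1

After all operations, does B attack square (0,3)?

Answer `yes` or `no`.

Op 1: place BQ@(2,0)
Op 2: place BB@(4,0)
Op 3: remove (4,0)
Op 4: place WK@(4,0)
Op 5: place WR@(0,1)
Per-piece attacks for B:
  BQ@(2,0): attacks (2,1) (2,2) (2,3) (2,4) (3,0) (4,0) (1,0) (0,0) (3,1) (4,2) (1,1) (0,2) [ray(1,0) blocked at (4,0)]
B attacks (0,3): no

Answer: no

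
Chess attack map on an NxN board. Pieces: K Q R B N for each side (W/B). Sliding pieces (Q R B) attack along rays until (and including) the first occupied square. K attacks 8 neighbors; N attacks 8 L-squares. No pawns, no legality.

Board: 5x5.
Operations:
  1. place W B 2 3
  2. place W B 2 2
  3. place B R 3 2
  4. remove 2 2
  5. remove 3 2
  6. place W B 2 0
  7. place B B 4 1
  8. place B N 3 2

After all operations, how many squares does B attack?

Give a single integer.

Answer: 8

Derivation:
Op 1: place WB@(2,3)
Op 2: place WB@(2,2)
Op 3: place BR@(3,2)
Op 4: remove (2,2)
Op 5: remove (3,2)
Op 6: place WB@(2,0)
Op 7: place BB@(4,1)
Op 8: place BN@(3,2)
Per-piece attacks for B:
  BN@(3,2): attacks (4,4) (2,4) (1,3) (4,0) (2,0) (1,1)
  BB@(4,1): attacks (3,2) (3,0) [ray(-1,1) blocked at (3,2)]
Union (8 distinct): (1,1) (1,3) (2,0) (2,4) (3,0) (3,2) (4,0) (4,4)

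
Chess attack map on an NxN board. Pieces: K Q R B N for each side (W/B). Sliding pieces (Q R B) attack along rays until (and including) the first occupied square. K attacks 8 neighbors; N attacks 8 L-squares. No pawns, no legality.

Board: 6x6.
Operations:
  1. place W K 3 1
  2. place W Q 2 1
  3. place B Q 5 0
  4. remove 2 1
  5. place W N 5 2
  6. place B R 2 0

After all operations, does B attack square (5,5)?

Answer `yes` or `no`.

Answer: no

Derivation:
Op 1: place WK@(3,1)
Op 2: place WQ@(2,1)
Op 3: place BQ@(5,0)
Op 4: remove (2,1)
Op 5: place WN@(5,2)
Op 6: place BR@(2,0)
Per-piece attacks for B:
  BR@(2,0): attacks (2,1) (2,2) (2,3) (2,4) (2,5) (3,0) (4,0) (5,0) (1,0) (0,0) [ray(1,0) blocked at (5,0)]
  BQ@(5,0): attacks (5,1) (5,2) (4,0) (3,0) (2,0) (4,1) (3,2) (2,3) (1,4) (0,5) [ray(0,1) blocked at (5,2); ray(-1,0) blocked at (2,0)]
B attacks (5,5): no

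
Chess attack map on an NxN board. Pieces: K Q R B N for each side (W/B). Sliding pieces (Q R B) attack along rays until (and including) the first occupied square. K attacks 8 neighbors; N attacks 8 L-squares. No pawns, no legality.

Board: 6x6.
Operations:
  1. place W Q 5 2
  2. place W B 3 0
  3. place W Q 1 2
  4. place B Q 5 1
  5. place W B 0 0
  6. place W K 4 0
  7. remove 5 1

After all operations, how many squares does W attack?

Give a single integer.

Answer: 29

Derivation:
Op 1: place WQ@(5,2)
Op 2: place WB@(3,0)
Op 3: place WQ@(1,2)
Op 4: place BQ@(5,1)
Op 5: place WB@(0,0)
Op 6: place WK@(4,0)
Op 7: remove (5,1)
Per-piece attacks for W:
  WB@(0,0): attacks (1,1) (2,2) (3,3) (4,4) (5,5)
  WQ@(1,2): attacks (1,3) (1,4) (1,5) (1,1) (1,0) (2,2) (3,2) (4,2) (5,2) (0,2) (2,3) (3,4) (4,5) (2,1) (3,0) (0,3) (0,1) [ray(1,0) blocked at (5,2); ray(1,-1) blocked at (3,0)]
  WB@(3,0): attacks (4,1) (5,2) (2,1) (1,2) [ray(1,1) blocked at (5,2); ray(-1,1) blocked at (1,2)]
  WK@(4,0): attacks (4,1) (5,0) (3,0) (5,1) (3,1)
  WQ@(5,2): attacks (5,3) (5,4) (5,5) (5,1) (5,0) (4,2) (3,2) (2,2) (1,2) (4,3) (3,4) (2,5) (4,1) (3,0) [ray(-1,0) blocked at (1,2); ray(-1,-1) blocked at (3,0)]
Union (29 distinct): (0,1) (0,2) (0,3) (1,0) (1,1) (1,2) (1,3) (1,4) (1,5) (2,1) (2,2) (2,3) (2,5) (3,0) (3,1) (3,2) (3,3) (3,4) (4,1) (4,2) (4,3) (4,4) (4,5) (5,0) (5,1) (5,2) (5,3) (5,4) (5,5)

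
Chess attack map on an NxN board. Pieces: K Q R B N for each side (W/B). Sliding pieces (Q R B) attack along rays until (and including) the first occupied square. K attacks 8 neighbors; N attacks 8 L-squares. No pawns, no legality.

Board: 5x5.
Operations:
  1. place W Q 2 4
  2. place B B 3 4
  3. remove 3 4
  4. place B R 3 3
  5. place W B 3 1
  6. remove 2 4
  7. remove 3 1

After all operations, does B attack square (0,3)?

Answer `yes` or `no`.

Op 1: place WQ@(2,4)
Op 2: place BB@(3,4)
Op 3: remove (3,4)
Op 4: place BR@(3,3)
Op 5: place WB@(3,1)
Op 6: remove (2,4)
Op 7: remove (3,1)
Per-piece attacks for B:
  BR@(3,3): attacks (3,4) (3,2) (3,1) (3,0) (4,3) (2,3) (1,3) (0,3)
B attacks (0,3): yes

Answer: yes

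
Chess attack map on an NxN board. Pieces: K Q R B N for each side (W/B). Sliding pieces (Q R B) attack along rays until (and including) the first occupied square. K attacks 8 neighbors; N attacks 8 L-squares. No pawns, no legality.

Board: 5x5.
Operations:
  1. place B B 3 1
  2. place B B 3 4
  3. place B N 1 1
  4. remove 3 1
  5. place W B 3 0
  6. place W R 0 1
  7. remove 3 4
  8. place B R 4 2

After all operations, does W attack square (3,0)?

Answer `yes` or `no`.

Op 1: place BB@(3,1)
Op 2: place BB@(3,4)
Op 3: place BN@(1,1)
Op 4: remove (3,1)
Op 5: place WB@(3,0)
Op 6: place WR@(0,1)
Op 7: remove (3,4)
Op 8: place BR@(4,2)
Per-piece attacks for W:
  WR@(0,1): attacks (0,2) (0,3) (0,4) (0,0) (1,1) [ray(1,0) blocked at (1,1)]
  WB@(3,0): attacks (4,1) (2,1) (1,2) (0,3)
W attacks (3,0): no

Answer: no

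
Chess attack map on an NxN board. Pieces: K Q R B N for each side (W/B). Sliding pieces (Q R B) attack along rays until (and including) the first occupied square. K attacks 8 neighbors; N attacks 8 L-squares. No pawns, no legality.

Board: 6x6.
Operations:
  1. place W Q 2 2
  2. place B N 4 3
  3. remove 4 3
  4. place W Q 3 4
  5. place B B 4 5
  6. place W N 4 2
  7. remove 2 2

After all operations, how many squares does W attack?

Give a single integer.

Op 1: place WQ@(2,2)
Op 2: place BN@(4,3)
Op 3: remove (4,3)
Op 4: place WQ@(3,4)
Op 5: place BB@(4,5)
Op 6: place WN@(4,2)
Op 7: remove (2,2)
Per-piece attacks for W:
  WQ@(3,4): attacks (3,5) (3,3) (3,2) (3,1) (3,0) (4,4) (5,4) (2,4) (1,4) (0,4) (4,5) (4,3) (5,2) (2,5) (2,3) (1,2) (0,1) [ray(1,1) blocked at (4,5)]
  WN@(4,2): attacks (5,4) (3,4) (2,3) (5,0) (3,0) (2,1)
Union (20 distinct): (0,1) (0,4) (1,2) (1,4) (2,1) (2,3) (2,4) (2,5) (3,0) (3,1) (3,2) (3,3) (3,4) (3,5) (4,3) (4,4) (4,5) (5,0) (5,2) (5,4)

Answer: 20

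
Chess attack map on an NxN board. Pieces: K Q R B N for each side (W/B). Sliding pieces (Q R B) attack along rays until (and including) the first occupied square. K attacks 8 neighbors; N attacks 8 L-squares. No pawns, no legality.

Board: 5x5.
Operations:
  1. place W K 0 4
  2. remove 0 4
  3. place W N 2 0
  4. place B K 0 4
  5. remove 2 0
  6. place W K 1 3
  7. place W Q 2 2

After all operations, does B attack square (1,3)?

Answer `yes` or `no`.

Answer: yes

Derivation:
Op 1: place WK@(0,4)
Op 2: remove (0,4)
Op 3: place WN@(2,0)
Op 4: place BK@(0,4)
Op 5: remove (2,0)
Op 6: place WK@(1,3)
Op 7: place WQ@(2,2)
Per-piece attacks for B:
  BK@(0,4): attacks (0,3) (1,4) (1,3)
B attacks (1,3): yes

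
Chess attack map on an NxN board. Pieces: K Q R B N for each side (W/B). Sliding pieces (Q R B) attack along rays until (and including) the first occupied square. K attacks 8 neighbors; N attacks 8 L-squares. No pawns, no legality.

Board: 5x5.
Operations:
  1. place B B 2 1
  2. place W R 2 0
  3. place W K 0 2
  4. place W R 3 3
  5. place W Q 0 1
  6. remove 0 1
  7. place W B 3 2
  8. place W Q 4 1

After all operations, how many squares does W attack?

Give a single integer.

Answer: 19

Derivation:
Op 1: place BB@(2,1)
Op 2: place WR@(2,0)
Op 3: place WK@(0,2)
Op 4: place WR@(3,3)
Op 5: place WQ@(0,1)
Op 6: remove (0,1)
Op 7: place WB@(3,2)
Op 8: place WQ@(4,1)
Per-piece attacks for W:
  WK@(0,2): attacks (0,3) (0,1) (1,2) (1,3) (1,1)
  WR@(2,0): attacks (2,1) (3,0) (4,0) (1,0) (0,0) [ray(0,1) blocked at (2,1)]
  WB@(3,2): attacks (4,3) (4,1) (2,3) (1,4) (2,1) [ray(1,-1) blocked at (4,1); ray(-1,-1) blocked at (2,1)]
  WR@(3,3): attacks (3,4) (3,2) (4,3) (2,3) (1,3) (0,3) [ray(0,-1) blocked at (3,2)]
  WQ@(4,1): attacks (4,2) (4,3) (4,4) (4,0) (3,1) (2,1) (3,2) (3,0) [ray(-1,0) blocked at (2,1); ray(-1,1) blocked at (3,2)]
Union (19 distinct): (0,0) (0,1) (0,3) (1,0) (1,1) (1,2) (1,3) (1,4) (2,1) (2,3) (3,0) (3,1) (3,2) (3,4) (4,0) (4,1) (4,2) (4,3) (4,4)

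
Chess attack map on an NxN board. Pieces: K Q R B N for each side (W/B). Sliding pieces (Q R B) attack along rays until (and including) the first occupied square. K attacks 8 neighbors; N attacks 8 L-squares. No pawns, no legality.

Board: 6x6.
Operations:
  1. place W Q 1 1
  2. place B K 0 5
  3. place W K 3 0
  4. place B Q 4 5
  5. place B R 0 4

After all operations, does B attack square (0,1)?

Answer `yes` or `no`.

Answer: yes

Derivation:
Op 1: place WQ@(1,1)
Op 2: place BK@(0,5)
Op 3: place WK@(3,0)
Op 4: place BQ@(4,5)
Op 5: place BR@(0,4)
Per-piece attacks for B:
  BR@(0,4): attacks (0,5) (0,3) (0,2) (0,1) (0,0) (1,4) (2,4) (3,4) (4,4) (5,4) [ray(0,1) blocked at (0,5)]
  BK@(0,5): attacks (0,4) (1,5) (1,4)
  BQ@(4,5): attacks (4,4) (4,3) (4,2) (4,1) (4,0) (5,5) (3,5) (2,5) (1,5) (0,5) (5,4) (3,4) (2,3) (1,2) (0,1) [ray(-1,0) blocked at (0,5)]
B attacks (0,1): yes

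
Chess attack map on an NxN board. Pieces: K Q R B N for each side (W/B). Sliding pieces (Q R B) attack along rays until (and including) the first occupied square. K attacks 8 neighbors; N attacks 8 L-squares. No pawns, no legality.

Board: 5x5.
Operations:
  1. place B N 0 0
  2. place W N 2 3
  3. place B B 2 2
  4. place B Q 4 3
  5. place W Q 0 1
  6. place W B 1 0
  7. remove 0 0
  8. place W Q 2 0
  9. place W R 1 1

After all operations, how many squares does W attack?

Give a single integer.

Answer: 21

Derivation:
Op 1: place BN@(0,0)
Op 2: place WN@(2,3)
Op 3: place BB@(2,2)
Op 4: place BQ@(4,3)
Op 5: place WQ@(0,1)
Op 6: place WB@(1,0)
Op 7: remove (0,0)
Op 8: place WQ@(2,0)
Op 9: place WR@(1,1)
Per-piece attacks for W:
  WQ@(0,1): attacks (0,2) (0,3) (0,4) (0,0) (1,1) (1,2) (2,3) (1,0) [ray(1,0) blocked at (1,1); ray(1,1) blocked at (2,3); ray(1,-1) blocked at (1,0)]
  WB@(1,0): attacks (2,1) (3,2) (4,3) (0,1) [ray(1,1) blocked at (4,3); ray(-1,1) blocked at (0,1)]
  WR@(1,1): attacks (1,2) (1,3) (1,4) (1,0) (2,1) (3,1) (4,1) (0,1) [ray(0,-1) blocked at (1,0); ray(-1,0) blocked at (0,1)]
  WQ@(2,0): attacks (2,1) (2,2) (3,0) (4,0) (1,0) (3,1) (4,2) (1,1) [ray(0,1) blocked at (2,2); ray(-1,0) blocked at (1,0); ray(-1,1) blocked at (1,1)]
  WN@(2,3): attacks (4,4) (0,4) (3,1) (4,2) (1,1) (0,2)
Union (21 distinct): (0,0) (0,1) (0,2) (0,3) (0,4) (1,0) (1,1) (1,2) (1,3) (1,4) (2,1) (2,2) (2,3) (3,0) (3,1) (3,2) (4,0) (4,1) (4,2) (4,3) (4,4)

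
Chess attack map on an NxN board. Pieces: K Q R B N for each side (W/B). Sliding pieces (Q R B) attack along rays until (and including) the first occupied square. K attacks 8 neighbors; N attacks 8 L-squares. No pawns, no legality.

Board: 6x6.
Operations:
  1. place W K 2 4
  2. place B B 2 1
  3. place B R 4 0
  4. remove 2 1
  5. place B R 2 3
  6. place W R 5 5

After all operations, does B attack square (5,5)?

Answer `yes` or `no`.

Answer: no

Derivation:
Op 1: place WK@(2,4)
Op 2: place BB@(2,1)
Op 3: place BR@(4,0)
Op 4: remove (2,1)
Op 5: place BR@(2,3)
Op 6: place WR@(5,5)
Per-piece attacks for B:
  BR@(2,3): attacks (2,4) (2,2) (2,1) (2,0) (3,3) (4,3) (5,3) (1,3) (0,3) [ray(0,1) blocked at (2,4)]
  BR@(4,0): attacks (4,1) (4,2) (4,3) (4,4) (4,5) (5,0) (3,0) (2,0) (1,0) (0,0)
B attacks (5,5): no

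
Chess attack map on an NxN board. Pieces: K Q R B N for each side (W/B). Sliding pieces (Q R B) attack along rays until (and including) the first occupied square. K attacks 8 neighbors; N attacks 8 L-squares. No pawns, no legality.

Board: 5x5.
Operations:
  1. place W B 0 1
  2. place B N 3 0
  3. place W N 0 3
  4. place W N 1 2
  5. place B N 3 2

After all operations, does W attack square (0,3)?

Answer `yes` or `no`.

Op 1: place WB@(0,1)
Op 2: place BN@(3,0)
Op 3: place WN@(0,3)
Op 4: place WN@(1,2)
Op 5: place BN@(3,2)
Per-piece attacks for W:
  WB@(0,1): attacks (1,2) (1,0) [ray(1,1) blocked at (1,2)]
  WN@(0,3): attacks (2,4) (1,1) (2,2)
  WN@(1,2): attacks (2,4) (3,3) (0,4) (2,0) (3,1) (0,0)
W attacks (0,3): no

Answer: no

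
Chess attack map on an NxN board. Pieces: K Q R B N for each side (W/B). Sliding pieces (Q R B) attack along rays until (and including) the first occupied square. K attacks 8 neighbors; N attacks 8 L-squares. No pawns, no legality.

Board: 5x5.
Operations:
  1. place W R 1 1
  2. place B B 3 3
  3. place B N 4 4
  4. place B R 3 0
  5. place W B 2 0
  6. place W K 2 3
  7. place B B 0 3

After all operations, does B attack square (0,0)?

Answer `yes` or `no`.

Op 1: place WR@(1,1)
Op 2: place BB@(3,3)
Op 3: place BN@(4,4)
Op 4: place BR@(3,0)
Op 5: place WB@(2,0)
Op 6: place WK@(2,3)
Op 7: place BB@(0,3)
Per-piece attacks for B:
  BB@(0,3): attacks (1,4) (1,2) (2,1) (3,0) [ray(1,-1) blocked at (3,0)]
  BR@(3,0): attacks (3,1) (3,2) (3,3) (4,0) (2,0) [ray(0,1) blocked at (3,3); ray(-1,0) blocked at (2,0)]
  BB@(3,3): attacks (4,4) (4,2) (2,4) (2,2) (1,1) [ray(1,1) blocked at (4,4); ray(-1,-1) blocked at (1,1)]
  BN@(4,4): attacks (3,2) (2,3)
B attacks (0,0): no

Answer: no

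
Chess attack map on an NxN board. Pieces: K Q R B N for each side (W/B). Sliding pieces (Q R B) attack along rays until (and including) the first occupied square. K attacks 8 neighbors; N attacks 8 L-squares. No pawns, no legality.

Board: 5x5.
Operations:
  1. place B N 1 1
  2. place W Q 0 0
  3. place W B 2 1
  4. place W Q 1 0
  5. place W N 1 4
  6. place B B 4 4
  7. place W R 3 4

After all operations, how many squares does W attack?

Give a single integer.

Answer: 20

Derivation:
Op 1: place BN@(1,1)
Op 2: place WQ@(0,0)
Op 3: place WB@(2,1)
Op 4: place WQ@(1,0)
Op 5: place WN@(1,4)
Op 6: place BB@(4,4)
Op 7: place WR@(3,4)
Per-piece attacks for W:
  WQ@(0,0): attacks (0,1) (0,2) (0,3) (0,4) (1,0) (1,1) [ray(1,0) blocked at (1,0); ray(1,1) blocked at (1,1)]
  WQ@(1,0): attacks (1,1) (2,0) (3,0) (4,0) (0,0) (2,1) (0,1) [ray(0,1) blocked at (1,1); ray(-1,0) blocked at (0,0); ray(1,1) blocked at (2,1)]
  WN@(1,4): attacks (2,2) (3,3) (0,2)
  WB@(2,1): attacks (3,2) (4,3) (3,0) (1,2) (0,3) (1,0) [ray(-1,-1) blocked at (1,0)]
  WR@(3,4): attacks (3,3) (3,2) (3,1) (3,0) (4,4) (2,4) (1,4) [ray(1,0) blocked at (4,4); ray(-1,0) blocked at (1,4)]
Union (20 distinct): (0,0) (0,1) (0,2) (0,3) (0,4) (1,0) (1,1) (1,2) (1,4) (2,0) (2,1) (2,2) (2,4) (3,0) (3,1) (3,2) (3,3) (4,0) (4,3) (4,4)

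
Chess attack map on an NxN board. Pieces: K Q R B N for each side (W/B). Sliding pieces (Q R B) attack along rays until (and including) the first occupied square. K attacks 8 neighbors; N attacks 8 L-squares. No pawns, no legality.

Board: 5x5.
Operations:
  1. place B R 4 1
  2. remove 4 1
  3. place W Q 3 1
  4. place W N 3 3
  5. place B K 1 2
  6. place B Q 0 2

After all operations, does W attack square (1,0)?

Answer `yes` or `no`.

Op 1: place BR@(4,1)
Op 2: remove (4,1)
Op 3: place WQ@(3,1)
Op 4: place WN@(3,3)
Op 5: place BK@(1,2)
Op 6: place BQ@(0,2)
Per-piece attacks for W:
  WQ@(3,1): attacks (3,2) (3,3) (3,0) (4,1) (2,1) (1,1) (0,1) (4,2) (4,0) (2,2) (1,3) (0,4) (2,0) [ray(0,1) blocked at (3,3)]
  WN@(3,3): attacks (1,4) (4,1) (2,1) (1,2)
W attacks (1,0): no

Answer: no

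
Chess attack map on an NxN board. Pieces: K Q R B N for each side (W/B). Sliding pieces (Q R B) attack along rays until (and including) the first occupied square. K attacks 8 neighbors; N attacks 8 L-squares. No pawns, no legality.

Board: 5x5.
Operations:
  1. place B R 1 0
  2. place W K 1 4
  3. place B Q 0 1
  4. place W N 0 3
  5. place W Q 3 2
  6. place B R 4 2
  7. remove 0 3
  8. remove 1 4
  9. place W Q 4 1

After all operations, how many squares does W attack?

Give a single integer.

Answer: 18

Derivation:
Op 1: place BR@(1,0)
Op 2: place WK@(1,4)
Op 3: place BQ@(0,1)
Op 4: place WN@(0,3)
Op 5: place WQ@(3,2)
Op 6: place BR@(4,2)
Op 7: remove (0,3)
Op 8: remove (1,4)
Op 9: place WQ@(4,1)
Per-piece attacks for W:
  WQ@(3,2): attacks (3,3) (3,4) (3,1) (3,0) (4,2) (2,2) (1,2) (0,2) (4,3) (4,1) (2,3) (1,4) (2,1) (1,0) [ray(1,0) blocked at (4,2); ray(1,-1) blocked at (4,1); ray(-1,-1) blocked at (1,0)]
  WQ@(4,1): attacks (4,2) (4,0) (3,1) (2,1) (1,1) (0,1) (3,2) (3,0) [ray(0,1) blocked at (4,2); ray(-1,0) blocked at (0,1); ray(-1,1) blocked at (3,2)]
Union (18 distinct): (0,1) (0,2) (1,0) (1,1) (1,2) (1,4) (2,1) (2,2) (2,3) (3,0) (3,1) (3,2) (3,3) (3,4) (4,0) (4,1) (4,2) (4,3)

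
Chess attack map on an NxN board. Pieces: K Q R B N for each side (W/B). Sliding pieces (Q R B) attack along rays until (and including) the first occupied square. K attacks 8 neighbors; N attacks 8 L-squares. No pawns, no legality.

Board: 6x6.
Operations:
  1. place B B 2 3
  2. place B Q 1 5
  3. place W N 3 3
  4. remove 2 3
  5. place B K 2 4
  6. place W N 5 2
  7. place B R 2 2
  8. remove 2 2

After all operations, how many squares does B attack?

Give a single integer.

Answer: 16

Derivation:
Op 1: place BB@(2,3)
Op 2: place BQ@(1,5)
Op 3: place WN@(3,3)
Op 4: remove (2,3)
Op 5: place BK@(2,4)
Op 6: place WN@(5,2)
Op 7: place BR@(2,2)
Op 8: remove (2,2)
Per-piece attacks for B:
  BQ@(1,5): attacks (1,4) (1,3) (1,2) (1,1) (1,0) (2,5) (3,5) (4,5) (5,5) (0,5) (2,4) (0,4) [ray(1,-1) blocked at (2,4)]
  BK@(2,4): attacks (2,5) (2,3) (3,4) (1,4) (3,5) (3,3) (1,5) (1,3)
Union (16 distinct): (0,4) (0,5) (1,0) (1,1) (1,2) (1,3) (1,4) (1,5) (2,3) (2,4) (2,5) (3,3) (3,4) (3,5) (4,5) (5,5)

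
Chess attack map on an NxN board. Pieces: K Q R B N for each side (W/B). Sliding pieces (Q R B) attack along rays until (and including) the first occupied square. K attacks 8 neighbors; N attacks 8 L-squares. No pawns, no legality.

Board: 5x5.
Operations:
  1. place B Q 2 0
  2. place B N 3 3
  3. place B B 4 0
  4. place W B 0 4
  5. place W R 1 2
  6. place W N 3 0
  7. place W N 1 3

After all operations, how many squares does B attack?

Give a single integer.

Answer: 15

Derivation:
Op 1: place BQ@(2,0)
Op 2: place BN@(3,3)
Op 3: place BB@(4,0)
Op 4: place WB@(0,4)
Op 5: place WR@(1,2)
Op 6: place WN@(3,0)
Op 7: place WN@(1,3)
Per-piece attacks for B:
  BQ@(2,0): attacks (2,1) (2,2) (2,3) (2,4) (3,0) (1,0) (0,0) (3,1) (4,2) (1,1) (0,2) [ray(1,0) blocked at (3,0)]
  BN@(3,3): attacks (1,4) (4,1) (2,1) (1,2)
  BB@(4,0): attacks (3,1) (2,2) (1,3) [ray(-1,1) blocked at (1,3)]
Union (15 distinct): (0,0) (0,2) (1,0) (1,1) (1,2) (1,3) (1,4) (2,1) (2,2) (2,3) (2,4) (3,0) (3,1) (4,1) (4,2)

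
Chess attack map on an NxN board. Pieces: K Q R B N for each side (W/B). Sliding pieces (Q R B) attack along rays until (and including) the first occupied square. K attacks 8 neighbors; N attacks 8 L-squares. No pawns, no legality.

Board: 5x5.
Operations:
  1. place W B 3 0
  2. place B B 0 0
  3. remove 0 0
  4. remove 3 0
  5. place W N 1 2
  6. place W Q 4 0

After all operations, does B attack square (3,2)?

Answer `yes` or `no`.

Op 1: place WB@(3,0)
Op 2: place BB@(0,0)
Op 3: remove (0,0)
Op 4: remove (3,0)
Op 5: place WN@(1,2)
Op 6: place WQ@(4,0)
Per-piece attacks for B:
B attacks (3,2): no

Answer: no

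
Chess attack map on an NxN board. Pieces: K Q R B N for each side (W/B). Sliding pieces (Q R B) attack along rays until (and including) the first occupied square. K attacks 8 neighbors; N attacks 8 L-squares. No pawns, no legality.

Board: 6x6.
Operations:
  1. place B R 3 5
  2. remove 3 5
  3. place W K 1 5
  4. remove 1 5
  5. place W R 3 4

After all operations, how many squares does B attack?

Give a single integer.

Answer: 0

Derivation:
Op 1: place BR@(3,5)
Op 2: remove (3,5)
Op 3: place WK@(1,5)
Op 4: remove (1,5)
Op 5: place WR@(3,4)
Per-piece attacks for B:
Union (0 distinct): (none)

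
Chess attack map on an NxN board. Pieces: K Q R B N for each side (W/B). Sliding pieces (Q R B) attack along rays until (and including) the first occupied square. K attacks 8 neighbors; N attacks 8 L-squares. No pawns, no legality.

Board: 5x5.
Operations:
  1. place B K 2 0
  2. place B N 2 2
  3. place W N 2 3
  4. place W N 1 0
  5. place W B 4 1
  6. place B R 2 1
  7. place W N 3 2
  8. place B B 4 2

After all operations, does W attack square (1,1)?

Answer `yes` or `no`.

Op 1: place BK@(2,0)
Op 2: place BN@(2,2)
Op 3: place WN@(2,3)
Op 4: place WN@(1,0)
Op 5: place WB@(4,1)
Op 6: place BR@(2,1)
Op 7: place WN@(3,2)
Op 8: place BB@(4,2)
Per-piece attacks for W:
  WN@(1,0): attacks (2,2) (3,1) (0,2)
  WN@(2,3): attacks (4,4) (0,4) (3,1) (4,2) (1,1) (0,2)
  WN@(3,2): attacks (4,4) (2,4) (1,3) (4,0) (2,0) (1,1)
  WB@(4,1): attacks (3,2) (3,0) [ray(-1,1) blocked at (3,2)]
W attacks (1,1): yes

Answer: yes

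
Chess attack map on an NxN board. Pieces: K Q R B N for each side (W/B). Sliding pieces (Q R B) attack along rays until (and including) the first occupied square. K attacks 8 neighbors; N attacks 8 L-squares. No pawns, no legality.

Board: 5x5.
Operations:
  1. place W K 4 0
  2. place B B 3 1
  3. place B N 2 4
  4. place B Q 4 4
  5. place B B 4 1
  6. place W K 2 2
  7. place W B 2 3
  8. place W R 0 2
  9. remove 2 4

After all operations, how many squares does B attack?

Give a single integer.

Answer: 14

Derivation:
Op 1: place WK@(4,0)
Op 2: place BB@(3,1)
Op 3: place BN@(2,4)
Op 4: place BQ@(4,4)
Op 5: place BB@(4,1)
Op 6: place WK@(2,2)
Op 7: place WB@(2,3)
Op 8: place WR@(0,2)
Op 9: remove (2,4)
Per-piece attacks for B:
  BB@(3,1): attacks (4,2) (4,0) (2,2) (2,0) [ray(1,-1) blocked at (4,0); ray(-1,1) blocked at (2,2)]
  BB@(4,1): attacks (3,2) (2,3) (3,0) [ray(-1,1) blocked at (2,3)]
  BQ@(4,4): attacks (4,3) (4,2) (4,1) (3,4) (2,4) (1,4) (0,4) (3,3) (2,2) [ray(0,-1) blocked at (4,1); ray(-1,-1) blocked at (2,2)]
Union (14 distinct): (0,4) (1,4) (2,0) (2,2) (2,3) (2,4) (3,0) (3,2) (3,3) (3,4) (4,0) (4,1) (4,2) (4,3)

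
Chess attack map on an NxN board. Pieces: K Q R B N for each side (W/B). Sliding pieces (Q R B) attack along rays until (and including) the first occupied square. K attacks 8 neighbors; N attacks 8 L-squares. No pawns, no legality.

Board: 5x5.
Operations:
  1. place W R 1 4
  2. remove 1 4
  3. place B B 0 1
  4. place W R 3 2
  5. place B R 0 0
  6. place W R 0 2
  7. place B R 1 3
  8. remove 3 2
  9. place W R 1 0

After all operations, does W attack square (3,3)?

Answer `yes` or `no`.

Op 1: place WR@(1,4)
Op 2: remove (1,4)
Op 3: place BB@(0,1)
Op 4: place WR@(3,2)
Op 5: place BR@(0,0)
Op 6: place WR@(0,2)
Op 7: place BR@(1,3)
Op 8: remove (3,2)
Op 9: place WR@(1,0)
Per-piece attacks for W:
  WR@(0,2): attacks (0,3) (0,4) (0,1) (1,2) (2,2) (3,2) (4,2) [ray(0,-1) blocked at (0,1)]
  WR@(1,0): attacks (1,1) (1,2) (1,3) (2,0) (3,0) (4,0) (0,0) [ray(0,1) blocked at (1,3); ray(-1,0) blocked at (0,0)]
W attacks (3,3): no

Answer: no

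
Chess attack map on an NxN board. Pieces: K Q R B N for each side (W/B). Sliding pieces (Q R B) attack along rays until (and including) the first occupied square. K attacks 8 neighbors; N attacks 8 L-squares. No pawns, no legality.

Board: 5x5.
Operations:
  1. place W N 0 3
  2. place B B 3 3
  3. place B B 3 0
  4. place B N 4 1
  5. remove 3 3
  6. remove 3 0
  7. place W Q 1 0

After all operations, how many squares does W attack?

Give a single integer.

Op 1: place WN@(0,3)
Op 2: place BB@(3,3)
Op 3: place BB@(3,0)
Op 4: place BN@(4,1)
Op 5: remove (3,3)
Op 6: remove (3,0)
Op 7: place WQ@(1,0)
Per-piece attacks for W:
  WN@(0,3): attacks (2,4) (1,1) (2,2)
  WQ@(1,0): attacks (1,1) (1,2) (1,3) (1,4) (2,0) (3,0) (4,0) (0,0) (2,1) (3,2) (4,3) (0,1)
Union (14 distinct): (0,0) (0,1) (1,1) (1,2) (1,3) (1,4) (2,0) (2,1) (2,2) (2,4) (3,0) (3,2) (4,0) (4,3)

Answer: 14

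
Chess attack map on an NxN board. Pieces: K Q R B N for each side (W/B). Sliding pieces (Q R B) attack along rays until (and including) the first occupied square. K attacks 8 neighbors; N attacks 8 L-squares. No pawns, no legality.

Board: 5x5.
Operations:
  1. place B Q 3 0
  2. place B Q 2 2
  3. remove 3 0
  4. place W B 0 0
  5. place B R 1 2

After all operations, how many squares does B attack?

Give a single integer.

Answer: 19

Derivation:
Op 1: place BQ@(3,0)
Op 2: place BQ@(2,2)
Op 3: remove (3,0)
Op 4: place WB@(0,0)
Op 5: place BR@(1,2)
Per-piece attacks for B:
  BR@(1,2): attacks (1,3) (1,4) (1,1) (1,0) (2,2) (0,2) [ray(1,0) blocked at (2,2)]
  BQ@(2,2): attacks (2,3) (2,4) (2,1) (2,0) (3,2) (4,2) (1,2) (3,3) (4,4) (3,1) (4,0) (1,3) (0,4) (1,1) (0,0) [ray(-1,0) blocked at (1,2); ray(-1,-1) blocked at (0,0)]
Union (19 distinct): (0,0) (0,2) (0,4) (1,0) (1,1) (1,2) (1,3) (1,4) (2,0) (2,1) (2,2) (2,3) (2,4) (3,1) (3,2) (3,3) (4,0) (4,2) (4,4)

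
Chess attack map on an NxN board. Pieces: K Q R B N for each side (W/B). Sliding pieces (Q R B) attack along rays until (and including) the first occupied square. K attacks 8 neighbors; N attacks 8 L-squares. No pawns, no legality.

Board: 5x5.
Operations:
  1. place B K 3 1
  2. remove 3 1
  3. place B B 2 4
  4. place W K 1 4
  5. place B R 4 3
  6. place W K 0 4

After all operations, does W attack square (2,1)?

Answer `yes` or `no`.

Op 1: place BK@(3,1)
Op 2: remove (3,1)
Op 3: place BB@(2,4)
Op 4: place WK@(1,4)
Op 5: place BR@(4,3)
Op 6: place WK@(0,4)
Per-piece attacks for W:
  WK@(0,4): attacks (0,3) (1,4) (1,3)
  WK@(1,4): attacks (1,3) (2,4) (0,4) (2,3) (0,3)
W attacks (2,1): no

Answer: no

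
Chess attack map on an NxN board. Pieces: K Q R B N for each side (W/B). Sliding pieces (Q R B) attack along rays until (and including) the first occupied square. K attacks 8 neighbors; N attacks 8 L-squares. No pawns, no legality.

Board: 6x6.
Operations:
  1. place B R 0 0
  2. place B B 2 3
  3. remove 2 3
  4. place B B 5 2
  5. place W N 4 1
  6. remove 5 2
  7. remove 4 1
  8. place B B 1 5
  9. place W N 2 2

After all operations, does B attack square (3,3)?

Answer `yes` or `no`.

Op 1: place BR@(0,0)
Op 2: place BB@(2,3)
Op 3: remove (2,3)
Op 4: place BB@(5,2)
Op 5: place WN@(4,1)
Op 6: remove (5,2)
Op 7: remove (4,1)
Op 8: place BB@(1,5)
Op 9: place WN@(2,2)
Per-piece attacks for B:
  BR@(0,0): attacks (0,1) (0,2) (0,3) (0,4) (0,5) (1,0) (2,0) (3,0) (4,0) (5,0)
  BB@(1,5): attacks (2,4) (3,3) (4,2) (5,1) (0,4)
B attacks (3,3): yes

Answer: yes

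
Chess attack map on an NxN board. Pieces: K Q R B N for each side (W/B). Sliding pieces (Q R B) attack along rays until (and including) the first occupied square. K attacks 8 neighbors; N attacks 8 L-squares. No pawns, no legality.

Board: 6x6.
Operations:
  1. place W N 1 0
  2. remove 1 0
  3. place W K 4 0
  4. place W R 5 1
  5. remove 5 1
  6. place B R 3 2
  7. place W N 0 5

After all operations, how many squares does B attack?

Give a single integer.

Answer: 10

Derivation:
Op 1: place WN@(1,0)
Op 2: remove (1,0)
Op 3: place WK@(4,0)
Op 4: place WR@(5,1)
Op 5: remove (5,1)
Op 6: place BR@(3,2)
Op 7: place WN@(0,5)
Per-piece attacks for B:
  BR@(3,2): attacks (3,3) (3,4) (3,5) (3,1) (3,0) (4,2) (5,2) (2,2) (1,2) (0,2)
Union (10 distinct): (0,2) (1,2) (2,2) (3,0) (3,1) (3,3) (3,4) (3,5) (4,2) (5,2)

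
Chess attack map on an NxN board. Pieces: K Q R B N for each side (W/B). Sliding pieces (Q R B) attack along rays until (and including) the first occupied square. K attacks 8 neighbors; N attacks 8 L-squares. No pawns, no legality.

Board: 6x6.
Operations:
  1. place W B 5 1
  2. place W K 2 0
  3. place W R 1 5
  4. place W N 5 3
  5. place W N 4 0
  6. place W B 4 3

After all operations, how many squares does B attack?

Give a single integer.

Answer: 0

Derivation:
Op 1: place WB@(5,1)
Op 2: place WK@(2,0)
Op 3: place WR@(1,5)
Op 4: place WN@(5,3)
Op 5: place WN@(4,0)
Op 6: place WB@(4,3)
Per-piece attacks for B:
Union (0 distinct): (none)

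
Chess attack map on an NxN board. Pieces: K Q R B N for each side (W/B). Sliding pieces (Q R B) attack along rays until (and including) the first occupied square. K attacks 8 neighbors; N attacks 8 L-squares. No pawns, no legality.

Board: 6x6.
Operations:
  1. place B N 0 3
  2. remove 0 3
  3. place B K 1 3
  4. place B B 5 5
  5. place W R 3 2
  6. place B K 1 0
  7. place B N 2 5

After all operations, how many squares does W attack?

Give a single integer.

Op 1: place BN@(0,3)
Op 2: remove (0,3)
Op 3: place BK@(1,3)
Op 4: place BB@(5,5)
Op 5: place WR@(3,2)
Op 6: place BK@(1,0)
Op 7: place BN@(2,5)
Per-piece attacks for W:
  WR@(3,2): attacks (3,3) (3,4) (3,5) (3,1) (3,0) (4,2) (5,2) (2,2) (1,2) (0,2)
Union (10 distinct): (0,2) (1,2) (2,2) (3,0) (3,1) (3,3) (3,4) (3,5) (4,2) (5,2)

Answer: 10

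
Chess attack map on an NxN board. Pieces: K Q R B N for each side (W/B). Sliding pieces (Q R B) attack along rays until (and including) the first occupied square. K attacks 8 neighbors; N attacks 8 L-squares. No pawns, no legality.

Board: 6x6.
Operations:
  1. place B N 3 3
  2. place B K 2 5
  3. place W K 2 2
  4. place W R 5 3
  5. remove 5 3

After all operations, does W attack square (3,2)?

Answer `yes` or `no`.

Answer: yes

Derivation:
Op 1: place BN@(3,3)
Op 2: place BK@(2,5)
Op 3: place WK@(2,2)
Op 4: place WR@(5,3)
Op 5: remove (5,3)
Per-piece attacks for W:
  WK@(2,2): attacks (2,3) (2,1) (3,2) (1,2) (3,3) (3,1) (1,3) (1,1)
W attacks (3,2): yes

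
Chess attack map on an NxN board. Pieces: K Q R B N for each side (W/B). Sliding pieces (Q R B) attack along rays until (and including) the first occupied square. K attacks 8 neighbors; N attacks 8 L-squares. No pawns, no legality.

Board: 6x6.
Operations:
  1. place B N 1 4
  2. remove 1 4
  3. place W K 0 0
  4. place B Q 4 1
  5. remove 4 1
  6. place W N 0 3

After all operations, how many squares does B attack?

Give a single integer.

Answer: 0

Derivation:
Op 1: place BN@(1,4)
Op 2: remove (1,4)
Op 3: place WK@(0,0)
Op 4: place BQ@(4,1)
Op 5: remove (4,1)
Op 6: place WN@(0,3)
Per-piece attacks for B:
Union (0 distinct): (none)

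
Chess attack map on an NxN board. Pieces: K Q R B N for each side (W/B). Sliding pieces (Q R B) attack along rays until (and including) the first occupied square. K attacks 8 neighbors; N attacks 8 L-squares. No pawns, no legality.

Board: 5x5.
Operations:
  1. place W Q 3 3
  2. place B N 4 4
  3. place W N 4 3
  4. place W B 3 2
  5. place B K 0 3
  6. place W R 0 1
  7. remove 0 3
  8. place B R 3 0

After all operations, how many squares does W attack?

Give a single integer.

Op 1: place WQ@(3,3)
Op 2: place BN@(4,4)
Op 3: place WN@(4,3)
Op 4: place WB@(3,2)
Op 5: place BK@(0,3)
Op 6: place WR@(0,1)
Op 7: remove (0,3)
Op 8: place BR@(3,0)
Per-piece attacks for W:
  WR@(0,1): attacks (0,2) (0,3) (0,4) (0,0) (1,1) (2,1) (3,1) (4,1)
  WB@(3,2): attacks (4,3) (4,1) (2,3) (1,4) (2,1) (1,0) [ray(1,1) blocked at (4,3)]
  WQ@(3,3): attacks (3,4) (3,2) (4,3) (2,3) (1,3) (0,3) (4,4) (4,2) (2,4) (2,2) (1,1) (0,0) [ray(0,-1) blocked at (3,2); ray(1,0) blocked at (4,3); ray(1,1) blocked at (4,4)]
  WN@(4,3): attacks (2,4) (3,1) (2,2)
Union (19 distinct): (0,0) (0,2) (0,3) (0,4) (1,0) (1,1) (1,3) (1,4) (2,1) (2,2) (2,3) (2,4) (3,1) (3,2) (3,4) (4,1) (4,2) (4,3) (4,4)

Answer: 19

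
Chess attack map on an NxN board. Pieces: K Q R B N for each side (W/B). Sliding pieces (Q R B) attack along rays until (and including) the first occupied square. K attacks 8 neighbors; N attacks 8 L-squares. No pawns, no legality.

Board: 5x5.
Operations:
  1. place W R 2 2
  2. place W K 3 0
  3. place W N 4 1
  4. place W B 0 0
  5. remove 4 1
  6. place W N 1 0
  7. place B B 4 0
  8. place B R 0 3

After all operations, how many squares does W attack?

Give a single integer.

Answer: 13

Derivation:
Op 1: place WR@(2,2)
Op 2: place WK@(3,0)
Op 3: place WN@(4,1)
Op 4: place WB@(0,0)
Op 5: remove (4,1)
Op 6: place WN@(1,0)
Op 7: place BB@(4,0)
Op 8: place BR@(0,3)
Per-piece attacks for W:
  WB@(0,0): attacks (1,1) (2,2) [ray(1,1) blocked at (2,2)]
  WN@(1,0): attacks (2,2) (3,1) (0,2)
  WR@(2,2): attacks (2,3) (2,4) (2,1) (2,0) (3,2) (4,2) (1,2) (0,2)
  WK@(3,0): attacks (3,1) (4,0) (2,0) (4,1) (2,1)
Union (13 distinct): (0,2) (1,1) (1,2) (2,0) (2,1) (2,2) (2,3) (2,4) (3,1) (3,2) (4,0) (4,1) (4,2)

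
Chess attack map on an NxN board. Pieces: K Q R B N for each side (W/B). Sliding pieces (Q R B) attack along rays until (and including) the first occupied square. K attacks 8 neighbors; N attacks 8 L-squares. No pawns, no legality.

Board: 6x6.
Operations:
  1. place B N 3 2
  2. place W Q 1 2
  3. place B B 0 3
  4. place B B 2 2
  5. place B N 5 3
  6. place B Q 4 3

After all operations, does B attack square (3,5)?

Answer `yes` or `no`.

Answer: no

Derivation:
Op 1: place BN@(3,2)
Op 2: place WQ@(1,2)
Op 3: place BB@(0,3)
Op 4: place BB@(2,2)
Op 5: place BN@(5,3)
Op 6: place BQ@(4,3)
Per-piece attacks for B:
  BB@(0,3): attacks (1,4) (2,5) (1,2) [ray(1,-1) blocked at (1,2)]
  BB@(2,2): attacks (3,3) (4,4) (5,5) (3,1) (4,0) (1,3) (0,4) (1,1) (0,0)
  BN@(3,2): attacks (4,4) (5,3) (2,4) (1,3) (4,0) (5,1) (2,0) (1,1)
  BQ@(4,3): attacks (4,4) (4,5) (4,2) (4,1) (4,0) (5,3) (3,3) (2,3) (1,3) (0,3) (5,4) (5,2) (3,4) (2,5) (3,2) [ray(1,0) blocked at (5,3); ray(-1,0) blocked at (0,3); ray(-1,-1) blocked at (3,2)]
  BN@(5,3): attacks (4,5) (3,4) (4,1) (3,2)
B attacks (3,5): no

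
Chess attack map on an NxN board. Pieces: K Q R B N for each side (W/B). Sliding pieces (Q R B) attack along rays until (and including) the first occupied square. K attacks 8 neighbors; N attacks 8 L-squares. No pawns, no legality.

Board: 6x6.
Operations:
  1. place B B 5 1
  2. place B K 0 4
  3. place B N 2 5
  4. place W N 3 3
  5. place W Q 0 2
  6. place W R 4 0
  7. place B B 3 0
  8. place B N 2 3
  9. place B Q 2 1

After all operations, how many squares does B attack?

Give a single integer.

Op 1: place BB@(5,1)
Op 2: place BK@(0,4)
Op 3: place BN@(2,5)
Op 4: place WN@(3,3)
Op 5: place WQ@(0,2)
Op 6: place WR@(4,0)
Op 7: place BB@(3,0)
Op 8: place BN@(2,3)
Op 9: place BQ@(2,1)
Per-piece attacks for B:
  BK@(0,4): attacks (0,5) (0,3) (1,4) (1,5) (1,3)
  BQ@(2,1): attacks (2,2) (2,3) (2,0) (3,1) (4,1) (5,1) (1,1) (0,1) (3,2) (4,3) (5,4) (3,0) (1,2) (0,3) (1,0) [ray(0,1) blocked at (2,3); ray(1,0) blocked at (5,1); ray(1,-1) blocked at (3,0)]
  BN@(2,3): attacks (3,5) (4,4) (1,5) (0,4) (3,1) (4,2) (1,1) (0,2)
  BN@(2,5): attacks (3,3) (4,4) (1,3) (0,4)
  BB@(3,0): attacks (4,1) (5,2) (2,1) [ray(-1,1) blocked at (2,1)]
  BB@(5,1): attacks (4,2) (3,3) (4,0) [ray(-1,1) blocked at (3,3); ray(-1,-1) blocked at (4,0)]
Union (28 distinct): (0,1) (0,2) (0,3) (0,4) (0,5) (1,0) (1,1) (1,2) (1,3) (1,4) (1,5) (2,0) (2,1) (2,2) (2,3) (3,0) (3,1) (3,2) (3,3) (3,5) (4,0) (4,1) (4,2) (4,3) (4,4) (5,1) (5,2) (5,4)

Answer: 28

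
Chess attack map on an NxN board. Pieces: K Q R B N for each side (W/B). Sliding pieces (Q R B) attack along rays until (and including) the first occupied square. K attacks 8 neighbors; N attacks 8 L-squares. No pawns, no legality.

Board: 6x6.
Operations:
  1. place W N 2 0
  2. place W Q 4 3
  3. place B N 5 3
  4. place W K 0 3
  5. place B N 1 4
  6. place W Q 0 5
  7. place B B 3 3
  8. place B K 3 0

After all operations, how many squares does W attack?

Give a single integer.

Answer: 24

Derivation:
Op 1: place WN@(2,0)
Op 2: place WQ@(4,3)
Op 3: place BN@(5,3)
Op 4: place WK@(0,3)
Op 5: place BN@(1,4)
Op 6: place WQ@(0,5)
Op 7: place BB@(3,3)
Op 8: place BK@(3,0)
Per-piece attacks for W:
  WK@(0,3): attacks (0,4) (0,2) (1,3) (1,4) (1,2)
  WQ@(0,5): attacks (0,4) (0,3) (1,5) (2,5) (3,5) (4,5) (5,5) (1,4) [ray(0,-1) blocked at (0,3); ray(1,-1) blocked at (1,4)]
  WN@(2,0): attacks (3,2) (4,1) (1,2) (0,1)
  WQ@(4,3): attacks (4,4) (4,5) (4,2) (4,1) (4,0) (5,3) (3,3) (5,4) (5,2) (3,4) (2,5) (3,2) (2,1) (1,0) [ray(1,0) blocked at (5,3); ray(-1,0) blocked at (3,3)]
Union (24 distinct): (0,1) (0,2) (0,3) (0,4) (1,0) (1,2) (1,3) (1,4) (1,5) (2,1) (2,5) (3,2) (3,3) (3,4) (3,5) (4,0) (4,1) (4,2) (4,4) (4,5) (5,2) (5,3) (5,4) (5,5)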